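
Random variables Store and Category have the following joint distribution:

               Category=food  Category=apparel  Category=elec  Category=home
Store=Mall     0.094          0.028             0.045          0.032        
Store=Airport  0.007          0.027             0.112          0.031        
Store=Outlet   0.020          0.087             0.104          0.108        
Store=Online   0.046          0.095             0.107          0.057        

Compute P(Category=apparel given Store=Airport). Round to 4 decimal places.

P(Store=Airport) = 0.007 + 0.027 + 0.112 + 0.031 = 0.177.
P(Category=apparel | Store=Airport) = 0.027/0.177 = 0.1525.

0.1525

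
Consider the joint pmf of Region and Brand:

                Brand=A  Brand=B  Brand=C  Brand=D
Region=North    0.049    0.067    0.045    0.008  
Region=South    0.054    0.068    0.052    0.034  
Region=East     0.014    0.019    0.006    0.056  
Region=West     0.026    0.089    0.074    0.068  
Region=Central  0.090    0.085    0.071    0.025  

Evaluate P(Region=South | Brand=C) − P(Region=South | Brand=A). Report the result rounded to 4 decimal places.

P(Brand=C) = 0.045 + 0.052 + 0.006 + 0.074 + 0.071 = 0.248; P(Region=South | Brand=C) = 0.052/0.248 = 0.20968.
P(Brand=A) = 0.049 + 0.054 + 0.014 + 0.026 + 0.090 = 0.233; P(Region=South | Brand=A) = 0.054/0.233 = 0.23176.
Difference = -0.0221.

-0.0221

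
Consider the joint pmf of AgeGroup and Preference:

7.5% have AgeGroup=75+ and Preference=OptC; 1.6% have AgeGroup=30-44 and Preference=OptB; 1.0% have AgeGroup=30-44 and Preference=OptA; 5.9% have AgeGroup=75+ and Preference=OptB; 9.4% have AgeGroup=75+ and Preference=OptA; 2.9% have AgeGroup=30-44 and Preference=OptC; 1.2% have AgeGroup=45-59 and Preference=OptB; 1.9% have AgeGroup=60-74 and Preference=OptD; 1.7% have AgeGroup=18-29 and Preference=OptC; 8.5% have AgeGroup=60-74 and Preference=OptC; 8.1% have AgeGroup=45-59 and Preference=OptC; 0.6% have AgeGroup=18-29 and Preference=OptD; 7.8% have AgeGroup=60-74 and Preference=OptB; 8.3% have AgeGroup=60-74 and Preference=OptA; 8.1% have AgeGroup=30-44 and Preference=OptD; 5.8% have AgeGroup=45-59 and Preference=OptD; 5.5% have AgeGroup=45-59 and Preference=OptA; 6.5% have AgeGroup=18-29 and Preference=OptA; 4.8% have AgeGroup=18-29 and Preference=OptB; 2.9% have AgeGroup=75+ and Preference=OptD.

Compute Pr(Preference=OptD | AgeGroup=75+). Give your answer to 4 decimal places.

0.1128

P(AgeGroup=75+) = 0.094 + 0.059 + 0.075 + 0.029 = 0.257.
P(Preference=OptD | AgeGroup=75+) = 0.029/0.257 = 0.1128.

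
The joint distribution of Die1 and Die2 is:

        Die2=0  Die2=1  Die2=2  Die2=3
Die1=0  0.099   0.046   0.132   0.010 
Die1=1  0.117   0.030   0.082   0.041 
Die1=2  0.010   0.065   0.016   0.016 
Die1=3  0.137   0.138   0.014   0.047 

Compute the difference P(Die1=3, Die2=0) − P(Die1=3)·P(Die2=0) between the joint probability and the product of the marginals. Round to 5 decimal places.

0.01503

P(Die1=3) = 0.137 + 0.138 + 0.014 + 0.047 = 0.336.
P(Die2=0) = 0.099 + 0.117 + 0.010 + 0.137 = 0.363.
P(Die1=3, Die2=0) − P(Die1=3)P(Die2=0) = 0.137 − 0.336×0.363 = 0.01503.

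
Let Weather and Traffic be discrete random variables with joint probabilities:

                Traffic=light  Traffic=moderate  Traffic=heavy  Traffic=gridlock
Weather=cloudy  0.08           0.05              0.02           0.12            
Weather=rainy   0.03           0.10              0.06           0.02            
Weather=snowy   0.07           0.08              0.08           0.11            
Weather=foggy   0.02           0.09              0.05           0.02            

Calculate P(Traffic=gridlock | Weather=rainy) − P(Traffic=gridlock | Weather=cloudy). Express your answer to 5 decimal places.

-0.34921

P(Weather=rainy) = 0.03 + 0.10 + 0.06 + 0.02 = 0.21; P(Traffic=gridlock | Weather=rainy) = 0.02/0.21 = 0.095238.
P(Weather=cloudy) = 0.08 + 0.05 + 0.02 + 0.12 = 0.27; P(Traffic=gridlock | Weather=cloudy) = 0.12/0.27 = 0.444444.
Difference = -0.34921.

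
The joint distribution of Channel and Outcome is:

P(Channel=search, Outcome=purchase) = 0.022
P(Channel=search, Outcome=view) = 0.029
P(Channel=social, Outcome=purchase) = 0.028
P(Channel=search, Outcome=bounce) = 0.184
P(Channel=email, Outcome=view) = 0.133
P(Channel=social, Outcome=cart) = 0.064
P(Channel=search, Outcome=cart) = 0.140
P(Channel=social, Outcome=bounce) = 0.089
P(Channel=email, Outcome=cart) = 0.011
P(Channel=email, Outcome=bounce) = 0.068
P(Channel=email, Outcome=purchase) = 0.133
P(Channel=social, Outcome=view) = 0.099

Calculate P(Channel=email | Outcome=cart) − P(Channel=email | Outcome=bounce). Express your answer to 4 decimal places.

P(Outcome=cart) = 0.011 + 0.140 + 0.064 = 0.215; P(Channel=email | Outcome=cart) = 0.011/0.215 = 0.05116.
P(Outcome=bounce) = 0.068 + 0.184 + 0.089 = 0.341; P(Channel=email | Outcome=bounce) = 0.068/0.341 = 0.19941.
Difference = -0.1483.

-0.1483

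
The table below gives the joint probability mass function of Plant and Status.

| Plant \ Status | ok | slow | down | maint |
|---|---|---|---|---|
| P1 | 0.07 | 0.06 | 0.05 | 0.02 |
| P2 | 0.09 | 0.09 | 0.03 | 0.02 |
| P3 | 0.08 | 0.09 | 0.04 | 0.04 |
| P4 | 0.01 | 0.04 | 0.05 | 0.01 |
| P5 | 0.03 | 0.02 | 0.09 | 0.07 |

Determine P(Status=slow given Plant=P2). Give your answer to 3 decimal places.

P(Plant=P2) = 0.09 + 0.09 + 0.03 + 0.02 = 0.23.
P(Status=slow | Plant=P2) = 0.09/0.23 = 0.391.

0.391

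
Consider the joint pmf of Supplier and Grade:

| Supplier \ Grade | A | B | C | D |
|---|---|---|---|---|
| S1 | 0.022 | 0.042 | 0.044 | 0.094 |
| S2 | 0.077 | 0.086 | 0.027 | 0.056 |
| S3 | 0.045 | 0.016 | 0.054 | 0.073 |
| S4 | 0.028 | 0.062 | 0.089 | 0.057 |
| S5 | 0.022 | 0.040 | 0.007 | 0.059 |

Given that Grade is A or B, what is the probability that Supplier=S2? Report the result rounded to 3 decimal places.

0.370

P(Grade=A) = 0.022 + 0.077 + 0.045 + 0.028 + 0.022 = 0.194.
P(Grade=B) = 0.042 + 0.086 + 0.016 + 0.062 + 0.040 = 0.246.
P(Grade ∈ {A, B}) = 0.194 + 0.246 = 0.440; P(Supplier=S2, Grade ∈ {A, B}) = 0.077 + 0.086 = 0.163.
P(Supplier=S2 | Grade ∈ {A, B}) = 0.163/0.440 = 0.370.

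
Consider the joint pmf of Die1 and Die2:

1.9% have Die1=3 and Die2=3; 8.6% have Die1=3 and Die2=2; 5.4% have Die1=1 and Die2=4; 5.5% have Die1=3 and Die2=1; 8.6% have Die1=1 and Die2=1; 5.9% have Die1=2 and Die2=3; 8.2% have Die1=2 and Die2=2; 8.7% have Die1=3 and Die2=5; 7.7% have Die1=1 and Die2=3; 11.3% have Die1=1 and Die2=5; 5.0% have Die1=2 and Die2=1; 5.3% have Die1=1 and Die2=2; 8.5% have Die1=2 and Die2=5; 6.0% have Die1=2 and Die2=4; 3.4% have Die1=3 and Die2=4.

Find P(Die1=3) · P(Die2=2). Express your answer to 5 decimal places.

0.06210

P(Die1=3) = 0.055 + 0.086 + 0.019 + 0.034 + 0.087 = 0.281.
P(Die2=2) = 0.053 + 0.082 + 0.086 = 0.221.
Product: 0.281 × 0.221 = 0.06210.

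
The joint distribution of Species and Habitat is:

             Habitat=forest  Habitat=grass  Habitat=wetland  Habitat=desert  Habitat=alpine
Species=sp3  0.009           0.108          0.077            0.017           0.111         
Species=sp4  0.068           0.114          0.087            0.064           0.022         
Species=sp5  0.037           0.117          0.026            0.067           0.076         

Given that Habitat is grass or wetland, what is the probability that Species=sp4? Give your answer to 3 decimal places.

P(Habitat=grass) = 0.108 + 0.114 + 0.117 = 0.339.
P(Habitat=wetland) = 0.077 + 0.087 + 0.026 = 0.190.
P(Habitat ∈ {grass, wetland}) = 0.339 + 0.190 = 0.529; P(Species=sp4, Habitat ∈ {grass, wetland}) = 0.114 + 0.087 = 0.201.
P(Species=sp4 | Habitat ∈ {grass, wetland}) = 0.201/0.529 = 0.380.

0.380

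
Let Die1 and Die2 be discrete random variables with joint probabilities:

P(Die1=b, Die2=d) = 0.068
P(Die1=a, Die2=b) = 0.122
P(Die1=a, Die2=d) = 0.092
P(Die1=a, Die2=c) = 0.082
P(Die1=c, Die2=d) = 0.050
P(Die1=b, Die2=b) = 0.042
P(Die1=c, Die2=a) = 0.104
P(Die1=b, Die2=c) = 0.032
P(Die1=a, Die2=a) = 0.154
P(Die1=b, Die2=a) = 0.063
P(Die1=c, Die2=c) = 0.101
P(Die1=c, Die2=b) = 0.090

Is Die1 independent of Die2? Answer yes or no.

no

P(Die1=c) = 0.345 and P(Die2=c) = 0.215, so their product is 0.07418, but P(Die1=c, Die2=c) = 0.101. Since these differ, Die1 and Die2 are not independent.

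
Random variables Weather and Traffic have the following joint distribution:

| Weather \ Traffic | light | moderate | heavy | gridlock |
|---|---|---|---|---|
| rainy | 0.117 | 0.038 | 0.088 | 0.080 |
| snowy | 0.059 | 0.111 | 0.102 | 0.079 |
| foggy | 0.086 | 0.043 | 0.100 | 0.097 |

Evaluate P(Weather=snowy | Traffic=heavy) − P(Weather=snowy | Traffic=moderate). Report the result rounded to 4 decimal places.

-0.2264

P(Traffic=heavy) = 0.088 + 0.102 + 0.100 = 0.290; P(Weather=snowy | Traffic=heavy) = 0.102/0.290 = 0.35172.
P(Traffic=moderate) = 0.038 + 0.111 + 0.043 = 0.192; P(Weather=snowy | Traffic=moderate) = 0.111/0.192 = 0.57813.
Difference = -0.2264.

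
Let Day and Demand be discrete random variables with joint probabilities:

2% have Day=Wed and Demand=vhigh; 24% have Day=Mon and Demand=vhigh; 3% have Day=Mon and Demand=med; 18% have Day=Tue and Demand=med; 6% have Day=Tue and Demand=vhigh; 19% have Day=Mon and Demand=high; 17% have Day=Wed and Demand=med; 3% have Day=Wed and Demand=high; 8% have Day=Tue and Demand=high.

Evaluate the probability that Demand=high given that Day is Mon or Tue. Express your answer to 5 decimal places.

0.34615

P(Day=Mon) = 0.03 + 0.19 + 0.24 = 0.46.
P(Day=Tue) = 0.18 + 0.08 + 0.06 = 0.32.
P(Day ∈ {Mon, Tue}) = 0.46 + 0.32 = 0.78; P(Demand=high, Day ∈ {Mon, Tue}) = 0.19 + 0.08 = 0.27.
P(Demand=high | Day ∈ {Mon, Tue}) = 0.27/0.78 = 0.34615.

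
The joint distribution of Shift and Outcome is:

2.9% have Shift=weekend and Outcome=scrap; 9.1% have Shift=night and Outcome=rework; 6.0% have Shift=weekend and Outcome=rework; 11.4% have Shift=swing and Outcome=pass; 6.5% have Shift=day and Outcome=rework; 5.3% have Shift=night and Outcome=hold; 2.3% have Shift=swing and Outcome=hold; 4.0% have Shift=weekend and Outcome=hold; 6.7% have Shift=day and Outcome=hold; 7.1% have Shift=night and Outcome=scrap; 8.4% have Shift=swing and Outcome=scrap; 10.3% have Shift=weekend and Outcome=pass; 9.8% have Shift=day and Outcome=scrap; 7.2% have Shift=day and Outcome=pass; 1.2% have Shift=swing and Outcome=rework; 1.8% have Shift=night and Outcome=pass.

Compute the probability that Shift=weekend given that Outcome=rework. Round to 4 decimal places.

0.2632

P(Outcome=rework) = 0.065 + 0.012 + 0.091 + 0.060 = 0.228.
P(Shift=weekend | Outcome=rework) = 0.060/0.228 = 0.2632.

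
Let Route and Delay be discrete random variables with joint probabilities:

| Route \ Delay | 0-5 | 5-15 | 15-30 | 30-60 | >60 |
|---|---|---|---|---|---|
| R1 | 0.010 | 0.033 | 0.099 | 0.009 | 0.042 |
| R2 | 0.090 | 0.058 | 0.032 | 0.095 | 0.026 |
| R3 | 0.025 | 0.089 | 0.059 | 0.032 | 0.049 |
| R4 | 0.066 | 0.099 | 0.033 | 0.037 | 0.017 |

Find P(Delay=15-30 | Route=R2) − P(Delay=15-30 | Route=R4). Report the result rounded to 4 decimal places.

P(Route=R2) = 0.090 + 0.058 + 0.032 + 0.095 + 0.026 = 0.301; P(Delay=15-30 | Route=R2) = 0.032/0.301 = 0.10631.
P(Route=R4) = 0.066 + 0.099 + 0.033 + 0.037 + 0.017 = 0.252; P(Delay=15-30 | Route=R4) = 0.033/0.252 = 0.13095.
Difference = -0.0246.

-0.0246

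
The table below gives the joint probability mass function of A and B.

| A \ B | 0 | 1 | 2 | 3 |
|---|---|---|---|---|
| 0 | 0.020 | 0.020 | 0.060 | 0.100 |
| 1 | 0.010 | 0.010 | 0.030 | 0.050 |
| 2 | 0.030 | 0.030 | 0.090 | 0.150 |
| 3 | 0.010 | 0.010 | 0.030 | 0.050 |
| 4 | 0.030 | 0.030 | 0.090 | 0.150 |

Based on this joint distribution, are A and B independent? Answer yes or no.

yes

Every cell satisfies P(A,B) = P(A)·P(B). For instance P(A=4) = 0.300, P(B=0) = 0.100, and 0.300×0.100 = 0.030 matches the joint entry. So A and B are independent.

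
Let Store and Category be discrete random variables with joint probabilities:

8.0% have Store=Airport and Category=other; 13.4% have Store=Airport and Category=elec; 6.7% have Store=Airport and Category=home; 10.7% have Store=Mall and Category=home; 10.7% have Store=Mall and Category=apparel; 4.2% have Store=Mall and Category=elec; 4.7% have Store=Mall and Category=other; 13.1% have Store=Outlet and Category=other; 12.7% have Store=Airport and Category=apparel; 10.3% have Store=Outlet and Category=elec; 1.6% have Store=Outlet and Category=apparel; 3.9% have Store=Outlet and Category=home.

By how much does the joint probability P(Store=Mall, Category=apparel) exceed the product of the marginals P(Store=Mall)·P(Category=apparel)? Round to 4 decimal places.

P(Store=Mall) = 0.107 + 0.042 + 0.107 + 0.047 = 0.303.
P(Category=apparel) = 0.107 + 0.127 + 0.016 = 0.250.
P(Store=Mall, Category=apparel) − P(Store=Mall)P(Category=apparel) = 0.107 − 0.303×0.250 = 0.0313.

0.0313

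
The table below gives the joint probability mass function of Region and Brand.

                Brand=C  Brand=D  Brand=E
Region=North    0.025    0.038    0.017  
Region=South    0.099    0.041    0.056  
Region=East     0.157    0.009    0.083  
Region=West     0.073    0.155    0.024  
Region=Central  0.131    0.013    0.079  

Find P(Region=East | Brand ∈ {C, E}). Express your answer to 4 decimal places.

P(Brand=C) = 0.025 + 0.099 + 0.157 + 0.073 + 0.131 = 0.485.
P(Brand=E) = 0.017 + 0.056 + 0.083 + 0.024 + 0.079 = 0.259.
P(Brand ∈ {C, E}) = 0.485 + 0.259 = 0.744; P(Region=East, Brand ∈ {C, E}) = 0.157 + 0.083 = 0.240.
P(Region=East | Brand ∈ {C, E}) = 0.240/0.744 = 0.3226.

0.3226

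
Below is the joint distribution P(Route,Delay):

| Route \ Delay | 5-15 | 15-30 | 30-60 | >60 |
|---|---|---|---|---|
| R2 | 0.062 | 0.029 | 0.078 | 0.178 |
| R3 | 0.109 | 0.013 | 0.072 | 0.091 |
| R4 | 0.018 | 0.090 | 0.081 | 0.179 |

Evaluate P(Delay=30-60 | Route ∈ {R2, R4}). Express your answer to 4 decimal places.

0.2224

P(Route=R2) = 0.062 + 0.029 + 0.078 + 0.178 = 0.347.
P(Route=R4) = 0.018 + 0.090 + 0.081 + 0.179 = 0.368.
P(Route ∈ {R2, R4}) = 0.347 + 0.368 = 0.715; P(Delay=30-60, Route ∈ {R2, R4}) = 0.078 + 0.081 = 0.159.
P(Delay=30-60 | Route ∈ {R2, R4}) = 0.159/0.715 = 0.2224.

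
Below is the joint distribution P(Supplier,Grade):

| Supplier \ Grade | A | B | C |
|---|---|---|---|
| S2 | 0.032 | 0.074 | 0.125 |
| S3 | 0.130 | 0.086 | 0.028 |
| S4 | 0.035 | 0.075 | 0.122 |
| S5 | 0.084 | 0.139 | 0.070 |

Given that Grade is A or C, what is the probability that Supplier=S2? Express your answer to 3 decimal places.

0.251

P(Grade=A) = 0.032 + 0.130 + 0.035 + 0.084 = 0.281.
P(Grade=C) = 0.125 + 0.028 + 0.122 + 0.070 = 0.345.
P(Grade ∈ {A, C}) = 0.281 + 0.345 = 0.626; P(Supplier=S2, Grade ∈ {A, C}) = 0.032 + 0.125 = 0.157.
P(Supplier=S2 | Grade ∈ {A, C}) = 0.157/0.626 = 0.251.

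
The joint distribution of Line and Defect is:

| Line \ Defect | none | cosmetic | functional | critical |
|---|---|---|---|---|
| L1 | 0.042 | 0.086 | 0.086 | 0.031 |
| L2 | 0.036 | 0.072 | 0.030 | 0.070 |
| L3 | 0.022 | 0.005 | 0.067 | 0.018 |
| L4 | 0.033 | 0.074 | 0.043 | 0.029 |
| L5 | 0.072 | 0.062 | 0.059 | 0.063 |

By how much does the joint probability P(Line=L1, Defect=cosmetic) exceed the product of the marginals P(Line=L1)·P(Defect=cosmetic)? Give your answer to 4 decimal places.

P(Line=L1) = 0.042 + 0.086 + 0.086 + 0.031 = 0.245.
P(Defect=cosmetic) = 0.086 + 0.072 + 0.005 + 0.074 + 0.062 = 0.299.
P(Line=L1, Defect=cosmetic) − P(Line=L1)P(Defect=cosmetic) = 0.086 − 0.245×0.299 = 0.0127.

0.0127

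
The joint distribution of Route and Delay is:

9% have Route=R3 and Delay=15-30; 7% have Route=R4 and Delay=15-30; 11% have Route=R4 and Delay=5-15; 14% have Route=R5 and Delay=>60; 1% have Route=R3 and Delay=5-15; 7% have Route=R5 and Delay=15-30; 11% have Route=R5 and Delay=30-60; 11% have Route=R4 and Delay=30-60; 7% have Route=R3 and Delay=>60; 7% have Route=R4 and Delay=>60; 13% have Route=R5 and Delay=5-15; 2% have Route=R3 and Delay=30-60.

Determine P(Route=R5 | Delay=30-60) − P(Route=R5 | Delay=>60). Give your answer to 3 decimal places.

-0.042

P(Delay=30-60) = 0.02 + 0.11 + 0.11 = 0.24; P(Route=R5 | Delay=30-60) = 0.11/0.24 = 0.4583.
P(Delay=>60) = 0.07 + 0.07 + 0.14 = 0.28; P(Route=R5 | Delay=>60) = 0.14/0.28 = 0.5000.
Difference = -0.042.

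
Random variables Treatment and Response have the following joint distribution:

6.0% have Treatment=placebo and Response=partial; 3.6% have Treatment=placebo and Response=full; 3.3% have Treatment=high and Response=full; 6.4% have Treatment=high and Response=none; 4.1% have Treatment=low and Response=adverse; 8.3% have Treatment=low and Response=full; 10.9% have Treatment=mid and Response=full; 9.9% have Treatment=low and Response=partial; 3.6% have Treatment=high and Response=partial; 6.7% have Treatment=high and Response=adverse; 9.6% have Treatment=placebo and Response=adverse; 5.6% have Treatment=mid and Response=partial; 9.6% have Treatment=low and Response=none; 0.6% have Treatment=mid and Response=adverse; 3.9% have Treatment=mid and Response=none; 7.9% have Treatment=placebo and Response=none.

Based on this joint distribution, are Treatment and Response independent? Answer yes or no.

P(Treatment=mid) = 0.210 and P(Response=full) = 0.261, so their product is 0.05481, but P(Treatment=mid, Response=full) = 0.109. Since these differ, Treatment and Response are not independent.

no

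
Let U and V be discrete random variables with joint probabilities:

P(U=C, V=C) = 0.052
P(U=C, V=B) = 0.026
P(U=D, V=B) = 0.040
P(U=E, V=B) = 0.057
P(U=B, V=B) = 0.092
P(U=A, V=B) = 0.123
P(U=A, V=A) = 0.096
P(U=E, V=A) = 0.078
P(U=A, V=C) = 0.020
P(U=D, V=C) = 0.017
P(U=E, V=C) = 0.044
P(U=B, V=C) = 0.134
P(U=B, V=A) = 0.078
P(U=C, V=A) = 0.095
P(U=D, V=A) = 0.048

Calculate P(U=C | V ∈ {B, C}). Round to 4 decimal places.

P(V=B) = 0.123 + 0.092 + 0.026 + 0.040 + 0.057 = 0.338.
P(V=C) = 0.020 + 0.134 + 0.052 + 0.017 + 0.044 = 0.267.
P(V ∈ {B, C}) = 0.338 + 0.267 = 0.605; P(U=C, V ∈ {B, C}) = 0.026 + 0.052 = 0.078.
P(U=C | V ∈ {B, C}) = 0.078/0.605 = 0.1289.

0.1289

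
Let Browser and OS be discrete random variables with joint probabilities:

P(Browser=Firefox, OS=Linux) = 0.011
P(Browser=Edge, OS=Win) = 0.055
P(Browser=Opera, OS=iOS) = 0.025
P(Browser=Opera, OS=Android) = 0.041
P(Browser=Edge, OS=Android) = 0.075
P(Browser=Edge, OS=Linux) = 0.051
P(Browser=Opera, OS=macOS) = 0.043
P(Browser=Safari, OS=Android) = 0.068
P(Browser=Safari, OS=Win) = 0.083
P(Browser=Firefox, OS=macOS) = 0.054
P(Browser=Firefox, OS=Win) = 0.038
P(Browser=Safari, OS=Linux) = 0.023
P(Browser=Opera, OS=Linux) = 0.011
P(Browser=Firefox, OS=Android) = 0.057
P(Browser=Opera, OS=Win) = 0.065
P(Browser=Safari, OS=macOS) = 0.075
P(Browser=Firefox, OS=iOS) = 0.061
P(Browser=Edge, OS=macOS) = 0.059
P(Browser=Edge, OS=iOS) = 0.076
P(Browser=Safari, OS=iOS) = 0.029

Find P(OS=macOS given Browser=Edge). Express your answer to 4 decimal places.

P(Browser=Edge) = 0.055 + 0.059 + 0.051 + 0.076 + 0.075 = 0.316.
P(OS=macOS | Browser=Edge) = 0.059/0.316 = 0.1867.

0.1867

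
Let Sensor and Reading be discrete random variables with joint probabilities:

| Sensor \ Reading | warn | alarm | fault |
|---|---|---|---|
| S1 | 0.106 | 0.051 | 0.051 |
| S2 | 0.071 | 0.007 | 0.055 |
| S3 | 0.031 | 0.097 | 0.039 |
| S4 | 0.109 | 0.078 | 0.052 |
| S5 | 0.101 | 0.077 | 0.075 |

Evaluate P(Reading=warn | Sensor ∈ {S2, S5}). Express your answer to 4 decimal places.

P(Sensor=S2) = 0.071 + 0.007 + 0.055 = 0.133.
P(Sensor=S5) = 0.101 + 0.077 + 0.075 = 0.253.
P(Sensor ∈ {S2, S5}) = 0.133 + 0.253 = 0.386; P(Reading=warn, Sensor ∈ {S2, S5}) = 0.071 + 0.101 = 0.172.
P(Reading=warn | Sensor ∈ {S2, S5}) = 0.172/0.386 = 0.4456.

0.4456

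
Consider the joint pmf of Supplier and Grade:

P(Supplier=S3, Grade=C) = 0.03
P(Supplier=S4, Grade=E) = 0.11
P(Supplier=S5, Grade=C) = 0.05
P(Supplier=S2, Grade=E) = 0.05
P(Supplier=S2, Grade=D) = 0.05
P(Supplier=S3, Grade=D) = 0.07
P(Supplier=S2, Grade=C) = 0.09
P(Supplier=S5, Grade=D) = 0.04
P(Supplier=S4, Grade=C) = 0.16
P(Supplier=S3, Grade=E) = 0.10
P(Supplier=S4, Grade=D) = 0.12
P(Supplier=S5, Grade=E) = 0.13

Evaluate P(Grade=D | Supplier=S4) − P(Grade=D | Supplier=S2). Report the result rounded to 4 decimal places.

0.0445

P(Supplier=S4) = 0.16 + 0.12 + 0.11 = 0.39; P(Grade=D | Supplier=S4) = 0.12/0.39 = 0.30769.
P(Supplier=S2) = 0.09 + 0.05 + 0.05 = 0.19; P(Grade=D | Supplier=S2) = 0.05/0.19 = 0.26316.
Difference = 0.0445.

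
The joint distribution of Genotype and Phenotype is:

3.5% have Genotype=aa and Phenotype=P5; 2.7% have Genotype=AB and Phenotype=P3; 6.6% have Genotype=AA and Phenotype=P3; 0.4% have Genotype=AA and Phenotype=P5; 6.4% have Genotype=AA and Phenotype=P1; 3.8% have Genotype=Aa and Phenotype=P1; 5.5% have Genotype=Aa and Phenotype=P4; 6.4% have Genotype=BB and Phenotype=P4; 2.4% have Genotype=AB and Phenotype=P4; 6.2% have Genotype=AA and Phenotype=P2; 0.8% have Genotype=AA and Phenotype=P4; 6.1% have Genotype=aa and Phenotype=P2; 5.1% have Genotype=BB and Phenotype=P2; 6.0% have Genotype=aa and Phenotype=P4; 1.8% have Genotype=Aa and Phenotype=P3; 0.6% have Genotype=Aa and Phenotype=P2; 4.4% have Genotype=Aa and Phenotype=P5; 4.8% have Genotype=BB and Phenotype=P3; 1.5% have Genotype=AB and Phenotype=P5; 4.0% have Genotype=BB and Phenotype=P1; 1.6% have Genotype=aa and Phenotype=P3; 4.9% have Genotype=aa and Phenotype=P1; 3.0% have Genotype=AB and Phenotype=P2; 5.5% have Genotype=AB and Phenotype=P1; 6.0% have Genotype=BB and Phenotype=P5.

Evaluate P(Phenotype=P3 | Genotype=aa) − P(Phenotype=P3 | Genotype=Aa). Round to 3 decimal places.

-0.039

P(Genotype=aa) = 0.049 + 0.061 + 0.016 + 0.060 + 0.035 = 0.221; P(Phenotype=P3 | Genotype=aa) = 0.016/0.221 = 0.0724.
P(Genotype=Aa) = 0.038 + 0.006 + 0.018 + 0.055 + 0.044 = 0.161; P(Phenotype=P3 | Genotype=Aa) = 0.018/0.161 = 0.1118.
Difference = -0.039.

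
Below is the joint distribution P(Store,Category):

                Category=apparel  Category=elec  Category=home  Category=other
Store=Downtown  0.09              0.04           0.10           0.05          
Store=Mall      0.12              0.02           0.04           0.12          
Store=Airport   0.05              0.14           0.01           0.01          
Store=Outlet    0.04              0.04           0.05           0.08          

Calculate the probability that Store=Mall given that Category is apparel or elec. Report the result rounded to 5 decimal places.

0.25926

P(Category=apparel) = 0.09 + 0.12 + 0.05 + 0.04 = 0.30.
P(Category=elec) = 0.04 + 0.02 + 0.14 + 0.04 = 0.24.
P(Category ∈ {apparel, elec}) = 0.30 + 0.24 = 0.54; P(Store=Mall, Category ∈ {apparel, elec}) = 0.12 + 0.02 = 0.14.
P(Store=Mall | Category ∈ {apparel, elec}) = 0.14/0.54 = 0.25926.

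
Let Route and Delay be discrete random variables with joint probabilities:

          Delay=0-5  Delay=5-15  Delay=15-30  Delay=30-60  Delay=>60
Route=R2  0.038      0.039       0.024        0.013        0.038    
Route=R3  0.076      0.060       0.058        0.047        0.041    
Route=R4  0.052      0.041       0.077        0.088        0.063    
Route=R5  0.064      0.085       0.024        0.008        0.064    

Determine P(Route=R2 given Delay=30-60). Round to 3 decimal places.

P(Delay=30-60) = 0.013 + 0.047 + 0.088 + 0.008 = 0.156.
P(Route=R2 | Delay=30-60) = 0.013/0.156 = 0.083.

0.083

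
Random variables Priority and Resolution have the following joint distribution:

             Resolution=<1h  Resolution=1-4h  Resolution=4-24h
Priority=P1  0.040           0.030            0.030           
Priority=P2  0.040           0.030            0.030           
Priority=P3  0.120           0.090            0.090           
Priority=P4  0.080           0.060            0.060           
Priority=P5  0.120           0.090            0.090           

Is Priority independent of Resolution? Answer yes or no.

yes

Every cell satisfies P(Priority,Resolution) = P(Priority)·P(Resolution). For instance P(Priority=P2) = 0.100, P(Resolution=1-4h) = 0.300, and 0.100×0.300 = 0.030 matches the joint entry. So Priority and Resolution are independent.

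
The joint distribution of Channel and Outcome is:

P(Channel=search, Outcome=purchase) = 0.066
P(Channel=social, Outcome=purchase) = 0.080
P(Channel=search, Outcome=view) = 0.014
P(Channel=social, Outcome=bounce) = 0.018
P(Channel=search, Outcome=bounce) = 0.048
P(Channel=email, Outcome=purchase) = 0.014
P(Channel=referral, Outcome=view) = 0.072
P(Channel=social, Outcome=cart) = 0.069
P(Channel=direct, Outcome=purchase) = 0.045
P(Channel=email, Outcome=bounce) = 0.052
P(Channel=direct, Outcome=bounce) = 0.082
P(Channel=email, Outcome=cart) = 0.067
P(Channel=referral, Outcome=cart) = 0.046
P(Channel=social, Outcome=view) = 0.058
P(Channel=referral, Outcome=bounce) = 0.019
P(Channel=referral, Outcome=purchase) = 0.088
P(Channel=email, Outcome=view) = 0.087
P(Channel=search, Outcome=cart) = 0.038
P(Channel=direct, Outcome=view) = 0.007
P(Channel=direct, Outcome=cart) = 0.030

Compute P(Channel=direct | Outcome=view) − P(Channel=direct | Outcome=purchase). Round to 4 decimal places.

-0.1242

P(Outcome=view) = 0.087 + 0.014 + 0.058 + 0.007 + 0.072 = 0.238; P(Channel=direct | Outcome=view) = 0.007/0.238 = 0.02941.
P(Outcome=purchase) = 0.014 + 0.066 + 0.080 + 0.045 + 0.088 = 0.293; P(Channel=direct | Outcome=purchase) = 0.045/0.293 = 0.15358.
Difference = -0.1242.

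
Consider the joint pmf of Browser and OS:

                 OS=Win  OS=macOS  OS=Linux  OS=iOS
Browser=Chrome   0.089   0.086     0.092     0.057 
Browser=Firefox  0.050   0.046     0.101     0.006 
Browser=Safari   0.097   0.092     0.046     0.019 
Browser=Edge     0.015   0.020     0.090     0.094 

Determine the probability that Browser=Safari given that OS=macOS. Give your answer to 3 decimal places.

P(OS=macOS) = 0.086 + 0.046 + 0.092 + 0.020 = 0.244.
P(Browser=Safari | OS=macOS) = 0.092/0.244 = 0.377.

0.377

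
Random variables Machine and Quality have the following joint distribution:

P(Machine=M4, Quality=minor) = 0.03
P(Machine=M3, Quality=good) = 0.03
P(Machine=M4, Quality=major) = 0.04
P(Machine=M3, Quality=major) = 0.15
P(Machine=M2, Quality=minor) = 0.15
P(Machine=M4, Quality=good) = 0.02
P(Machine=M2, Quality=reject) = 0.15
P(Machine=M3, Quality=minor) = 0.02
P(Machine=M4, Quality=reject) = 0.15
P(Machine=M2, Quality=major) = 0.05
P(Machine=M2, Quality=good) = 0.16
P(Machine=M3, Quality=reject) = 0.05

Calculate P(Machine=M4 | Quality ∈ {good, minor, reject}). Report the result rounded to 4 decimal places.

P(Quality=good) = 0.16 + 0.03 + 0.02 = 0.21.
P(Quality=minor) = 0.15 + 0.02 + 0.03 = 0.20.
P(Quality=reject) = 0.15 + 0.05 + 0.15 = 0.35.
P(Quality ∈ {good, minor, reject}) = 0.21 + 0.20 + 0.35 = 0.76; P(Machine=M4, Quality ∈ {good, minor, reject}) = 0.02 + 0.03 + 0.15 = 0.20.
P(Machine=M4 | Quality ∈ {good, minor, reject}) = 0.20/0.76 = 0.2632.

0.2632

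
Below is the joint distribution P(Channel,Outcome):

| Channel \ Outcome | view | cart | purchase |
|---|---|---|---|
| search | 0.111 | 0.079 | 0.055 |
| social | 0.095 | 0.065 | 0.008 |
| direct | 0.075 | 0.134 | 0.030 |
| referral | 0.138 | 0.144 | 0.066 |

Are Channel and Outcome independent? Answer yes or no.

no

P(Channel=direct) = 0.239 and P(Outcome=cart) = 0.422, so their product is 0.10086, but P(Channel=direct, Outcome=cart) = 0.134. Since these differ, Channel and Outcome are not independent.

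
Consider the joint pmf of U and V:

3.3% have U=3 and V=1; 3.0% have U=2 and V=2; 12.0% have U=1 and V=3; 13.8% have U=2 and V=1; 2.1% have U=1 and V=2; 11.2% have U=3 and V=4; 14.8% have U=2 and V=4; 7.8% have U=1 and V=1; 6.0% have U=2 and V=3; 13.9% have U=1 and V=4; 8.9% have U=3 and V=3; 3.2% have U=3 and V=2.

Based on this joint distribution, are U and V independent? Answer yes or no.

P(U=2) = 0.376 and P(V=1) = 0.249, so their product is 0.09362, but P(U=2, V=1) = 0.138. Since these differ, U and V are not independent.

no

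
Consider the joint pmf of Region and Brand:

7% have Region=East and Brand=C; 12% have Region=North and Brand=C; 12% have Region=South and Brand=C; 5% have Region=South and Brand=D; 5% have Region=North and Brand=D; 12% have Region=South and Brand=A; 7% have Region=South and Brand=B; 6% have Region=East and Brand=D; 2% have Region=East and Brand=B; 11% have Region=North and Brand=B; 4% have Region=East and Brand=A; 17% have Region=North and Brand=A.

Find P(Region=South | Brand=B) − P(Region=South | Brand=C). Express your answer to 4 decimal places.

P(Brand=B) = 0.11 + 0.07 + 0.02 = 0.20; P(Region=South | Brand=B) = 0.07/0.20 = 0.35000.
P(Brand=C) = 0.12 + 0.12 + 0.07 = 0.31; P(Region=South | Brand=C) = 0.12/0.31 = 0.38710.
Difference = -0.0371.

-0.0371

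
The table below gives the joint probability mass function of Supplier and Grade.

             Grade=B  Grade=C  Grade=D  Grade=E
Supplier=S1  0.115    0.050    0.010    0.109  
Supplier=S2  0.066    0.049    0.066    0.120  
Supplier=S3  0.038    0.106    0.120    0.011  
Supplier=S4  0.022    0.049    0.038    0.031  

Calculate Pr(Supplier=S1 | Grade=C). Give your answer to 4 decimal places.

P(Grade=C) = 0.050 + 0.049 + 0.106 + 0.049 = 0.254.
P(Supplier=S1 | Grade=C) = 0.050/0.254 = 0.1969.

0.1969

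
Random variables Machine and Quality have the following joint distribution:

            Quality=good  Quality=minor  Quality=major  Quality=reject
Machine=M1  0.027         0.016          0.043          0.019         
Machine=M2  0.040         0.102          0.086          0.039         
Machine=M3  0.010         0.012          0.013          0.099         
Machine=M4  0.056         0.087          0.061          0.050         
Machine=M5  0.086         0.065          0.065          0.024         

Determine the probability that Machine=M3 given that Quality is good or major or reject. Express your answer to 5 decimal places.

0.16992

P(Quality=good) = 0.027 + 0.040 + 0.010 + 0.056 + 0.086 = 0.219.
P(Quality=major) = 0.043 + 0.086 + 0.013 + 0.061 + 0.065 = 0.268.
P(Quality=reject) = 0.019 + 0.039 + 0.099 + 0.050 + 0.024 = 0.231.
P(Quality ∈ {good, major, reject}) = 0.219 + 0.268 + 0.231 = 0.718; P(Machine=M3, Quality ∈ {good, major, reject}) = 0.010 + 0.013 + 0.099 = 0.122.
P(Machine=M3 | Quality ∈ {good, major, reject}) = 0.122/0.718 = 0.16992.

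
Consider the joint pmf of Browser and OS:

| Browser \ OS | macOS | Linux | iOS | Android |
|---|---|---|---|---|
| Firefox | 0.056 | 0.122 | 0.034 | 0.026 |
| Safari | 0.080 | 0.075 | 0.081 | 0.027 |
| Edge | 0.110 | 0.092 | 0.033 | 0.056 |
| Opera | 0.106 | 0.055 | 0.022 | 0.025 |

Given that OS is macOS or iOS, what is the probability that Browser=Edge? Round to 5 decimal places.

P(OS=macOS) = 0.056 + 0.080 + 0.110 + 0.106 = 0.352.
P(OS=iOS) = 0.034 + 0.081 + 0.033 + 0.022 = 0.170.
P(OS ∈ {macOS, iOS}) = 0.352 + 0.170 = 0.522; P(Browser=Edge, OS ∈ {macOS, iOS}) = 0.110 + 0.033 = 0.143.
P(Browser=Edge | OS ∈ {macOS, iOS}) = 0.143/0.522 = 0.27395.

0.27395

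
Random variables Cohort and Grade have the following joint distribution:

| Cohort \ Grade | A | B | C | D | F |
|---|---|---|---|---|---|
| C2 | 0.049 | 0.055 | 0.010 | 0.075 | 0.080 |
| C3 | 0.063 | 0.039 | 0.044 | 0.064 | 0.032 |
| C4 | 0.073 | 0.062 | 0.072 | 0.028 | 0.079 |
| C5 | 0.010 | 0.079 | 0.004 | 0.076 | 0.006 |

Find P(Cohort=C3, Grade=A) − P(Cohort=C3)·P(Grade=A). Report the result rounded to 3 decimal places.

0.016

P(Cohort=C3) = 0.063 + 0.039 + 0.044 + 0.064 + 0.032 = 0.242.
P(Grade=A) = 0.049 + 0.063 + 0.073 + 0.010 = 0.195.
P(Cohort=C3, Grade=A) − P(Cohort=C3)P(Grade=A) = 0.063 − 0.242×0.195 = 0.016.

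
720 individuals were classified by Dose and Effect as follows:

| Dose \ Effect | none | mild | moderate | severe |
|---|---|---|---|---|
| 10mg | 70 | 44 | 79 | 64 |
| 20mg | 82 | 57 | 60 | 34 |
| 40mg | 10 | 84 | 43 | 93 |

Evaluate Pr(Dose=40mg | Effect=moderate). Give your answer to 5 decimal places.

Total with Effect=moderate: 79 + 60 + 43 = 182.
P(Dose=40mg | Effect=moderate) = 43/182 = 0.23626.

0.23626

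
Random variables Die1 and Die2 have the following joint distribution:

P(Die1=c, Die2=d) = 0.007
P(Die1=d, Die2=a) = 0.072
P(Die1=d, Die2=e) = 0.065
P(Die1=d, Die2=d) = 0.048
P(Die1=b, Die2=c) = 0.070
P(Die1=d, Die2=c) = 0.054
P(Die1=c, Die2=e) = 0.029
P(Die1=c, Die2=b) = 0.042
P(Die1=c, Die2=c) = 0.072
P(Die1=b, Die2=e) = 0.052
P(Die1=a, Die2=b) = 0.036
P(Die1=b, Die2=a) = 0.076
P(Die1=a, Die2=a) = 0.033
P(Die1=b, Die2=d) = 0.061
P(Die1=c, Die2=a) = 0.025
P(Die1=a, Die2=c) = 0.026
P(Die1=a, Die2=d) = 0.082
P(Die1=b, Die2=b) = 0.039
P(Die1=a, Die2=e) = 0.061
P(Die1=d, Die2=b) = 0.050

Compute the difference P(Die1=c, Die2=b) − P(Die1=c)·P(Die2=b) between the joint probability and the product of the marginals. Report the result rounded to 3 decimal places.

0.013

P(Die1=c) = 0.025 + 0.042 + 0.072 + 0.007 + 0.029 = 0.175.
P(Die2=b) = 0.036 + 0.039 + 0.042 + 0.050 = 0.167.
P(Die1=c, Die2=b) − P(Die1=c)P(Die2=b) = 0.042 − 0.175×0.167 = 0.013.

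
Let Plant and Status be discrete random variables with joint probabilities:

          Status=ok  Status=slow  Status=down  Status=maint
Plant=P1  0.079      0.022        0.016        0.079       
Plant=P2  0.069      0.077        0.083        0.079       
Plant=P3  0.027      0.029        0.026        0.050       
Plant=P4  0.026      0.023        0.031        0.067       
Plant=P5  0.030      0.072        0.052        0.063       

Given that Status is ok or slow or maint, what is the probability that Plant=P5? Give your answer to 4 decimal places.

0.2083

P(Status=ok) = 0.079 + 0.069 + 0.027 + 0.026 + 0.030 = 0.231.
P(Status=slow) = 0.022 + 0.077 + 0.029 + 0.023 + 0.072 = 0.223.
P(Status=maint) = 0.079 + 0.079 + 0.050 + 0.067 + 0.063 = 0.338.
P(Status ∈ {ok, slow, maint}) = 0.231 + 0.223 + 0.338 = 0.792; P(Plant=P5, Status ∈ {ok, slow, maint}) = 0.030 + 0.072 + 0.063 = 0.165.
P(Plant=P5 | Status ∈ {ok, slow, maint}) = 0.165/0.792 = 0.2083.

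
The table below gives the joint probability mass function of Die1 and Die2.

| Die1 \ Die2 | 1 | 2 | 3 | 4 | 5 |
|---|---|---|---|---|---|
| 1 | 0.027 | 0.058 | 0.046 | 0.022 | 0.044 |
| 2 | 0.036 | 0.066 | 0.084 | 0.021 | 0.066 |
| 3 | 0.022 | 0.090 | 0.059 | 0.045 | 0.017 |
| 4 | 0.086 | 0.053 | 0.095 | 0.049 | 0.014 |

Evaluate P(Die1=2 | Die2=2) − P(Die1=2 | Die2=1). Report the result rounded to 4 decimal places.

0.0367

P(Die2=2) = 0.058 + 0.066 + 0.090 + 0.053 = 0.267; P(Die1=2 | Die2=2) = 0.066/0.267 = 0.24719.
P(Die2=1) = 0.027 + 0.036 + 0.022 + 0.086 = 0.171; P(Die1=2 | Die2=1) = 0.036/0.171 = 0.21053.
Difference = 0.0367.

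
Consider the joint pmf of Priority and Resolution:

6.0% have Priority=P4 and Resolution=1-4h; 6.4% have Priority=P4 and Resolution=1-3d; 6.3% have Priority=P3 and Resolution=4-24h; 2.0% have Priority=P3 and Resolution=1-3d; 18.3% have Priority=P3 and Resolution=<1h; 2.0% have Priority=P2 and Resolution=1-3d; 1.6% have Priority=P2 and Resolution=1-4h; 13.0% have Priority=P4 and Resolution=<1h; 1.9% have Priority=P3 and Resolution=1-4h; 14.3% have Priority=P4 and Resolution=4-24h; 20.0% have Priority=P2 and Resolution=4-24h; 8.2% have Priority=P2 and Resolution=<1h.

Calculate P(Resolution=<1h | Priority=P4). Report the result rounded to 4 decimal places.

0.3275

P(Priority=P4) = 0.130 + 0.060 + 0.143 + 0.064 = 0.397.
P(Resolution=<1h | Priority=P4) = 0.130/0.397 = 0.3275.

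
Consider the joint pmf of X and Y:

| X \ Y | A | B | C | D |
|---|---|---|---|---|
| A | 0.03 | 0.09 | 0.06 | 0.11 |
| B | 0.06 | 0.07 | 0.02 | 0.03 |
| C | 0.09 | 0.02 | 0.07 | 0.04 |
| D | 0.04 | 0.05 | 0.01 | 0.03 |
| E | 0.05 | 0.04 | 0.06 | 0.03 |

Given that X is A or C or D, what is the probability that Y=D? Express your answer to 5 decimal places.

P(X=A) = 0.03 + 0.09 + 0.06 + 0.11 = 0.29.
P(X=C) = 0.09 + 0.02 + 0.07 + 0.04 = 0.22.
P(X=D) = 0.04 + 0.05 + 0.01 + 0.03 = 0.13.
P(X ∈ {A, C, D}) = 0.29 + 0.22 + 0.13 = 0.64; P(Y=D, X ∈ {A, C, D}) = 0.11 + 0.04 + 0.03 = 0.18.
P(Y=D | X ∈ {A, C, D}) = 0.18/0.64 = 0.28125.

0.28125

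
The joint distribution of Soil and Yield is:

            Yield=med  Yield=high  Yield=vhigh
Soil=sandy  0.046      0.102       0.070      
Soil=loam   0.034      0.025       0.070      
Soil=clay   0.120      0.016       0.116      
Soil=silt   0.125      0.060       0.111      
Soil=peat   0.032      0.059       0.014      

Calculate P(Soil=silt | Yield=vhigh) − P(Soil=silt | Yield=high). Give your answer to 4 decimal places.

0.0623

P(Yield=vhigh) = 0.070 + 0.070 + 0.116 + 0.111 + 0.014 = 0.381; P(Soil=silt | Yield=vhigh) = 0.111/0.381 = 0.29134.
P(Yield=high) = 0.102 + 0.025 + 0.016 + 0.060 + 0.059 = 0.262; P(Soil=silt | Yield=high) = 0.060/0.262 = 0.22901.
Difference = 0.0623.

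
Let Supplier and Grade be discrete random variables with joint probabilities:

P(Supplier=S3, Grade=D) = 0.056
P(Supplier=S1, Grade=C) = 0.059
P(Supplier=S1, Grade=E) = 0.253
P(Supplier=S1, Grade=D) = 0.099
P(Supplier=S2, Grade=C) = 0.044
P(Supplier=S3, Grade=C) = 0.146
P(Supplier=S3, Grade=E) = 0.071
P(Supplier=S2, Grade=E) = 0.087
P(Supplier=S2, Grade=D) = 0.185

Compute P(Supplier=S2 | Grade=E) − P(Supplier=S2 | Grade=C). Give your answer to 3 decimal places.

P(Grade=E) = 0.253 + 0.087 + 0.071 = 0.411; P(Supplier=S2 | Grade=E) = 0.087/0.411 = 0.2117.
P(Grade=C) = 0.059 + 0.044 + 0.146 = 0.249; P(Supplier=S2 | Grade=C) = 0.044/0.249 = 0.1767.
Difference = 0.035.

0.035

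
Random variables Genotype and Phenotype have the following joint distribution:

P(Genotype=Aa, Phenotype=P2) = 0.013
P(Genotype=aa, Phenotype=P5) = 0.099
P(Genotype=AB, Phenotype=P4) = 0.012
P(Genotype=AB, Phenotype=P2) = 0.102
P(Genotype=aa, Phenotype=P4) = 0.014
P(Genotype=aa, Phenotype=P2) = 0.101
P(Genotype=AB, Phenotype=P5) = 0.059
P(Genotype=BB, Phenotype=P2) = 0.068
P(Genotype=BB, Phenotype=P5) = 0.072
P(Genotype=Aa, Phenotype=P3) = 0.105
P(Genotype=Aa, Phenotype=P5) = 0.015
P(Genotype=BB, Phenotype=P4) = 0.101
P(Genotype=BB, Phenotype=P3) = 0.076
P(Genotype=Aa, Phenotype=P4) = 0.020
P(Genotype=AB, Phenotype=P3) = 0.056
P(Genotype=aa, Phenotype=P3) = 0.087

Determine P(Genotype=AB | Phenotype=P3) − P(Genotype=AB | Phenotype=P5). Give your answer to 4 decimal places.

P(Phenotype=P3) = 0.105 + 0.087 + 0.056 + 0.076 = 0.324; P(Genotype=AB | Phenotype=P3) = 0.056/0.324 = 0.17284.
P(Phenotype=P5) = 0.015 + 0.099 + 0.059 + 0.072 = 0.245; P(Genotype=AB | Phenotype=P5) = 0.059/0.245 = 0.24082.
Difference = -0.0680.

-0.0680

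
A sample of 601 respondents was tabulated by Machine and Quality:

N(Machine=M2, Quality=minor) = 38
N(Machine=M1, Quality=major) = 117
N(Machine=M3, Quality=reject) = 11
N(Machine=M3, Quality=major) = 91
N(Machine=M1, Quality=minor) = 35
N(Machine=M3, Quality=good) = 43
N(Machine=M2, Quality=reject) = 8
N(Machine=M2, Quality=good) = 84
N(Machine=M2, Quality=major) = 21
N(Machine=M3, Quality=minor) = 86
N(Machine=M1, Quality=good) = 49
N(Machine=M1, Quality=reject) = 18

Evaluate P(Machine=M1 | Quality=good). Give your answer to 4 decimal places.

Total with Quality=good: 49 + 84 + 43 = 176.
P(Machine=M1 | Quality=good) = 49/176 = 0.2784.

0.2784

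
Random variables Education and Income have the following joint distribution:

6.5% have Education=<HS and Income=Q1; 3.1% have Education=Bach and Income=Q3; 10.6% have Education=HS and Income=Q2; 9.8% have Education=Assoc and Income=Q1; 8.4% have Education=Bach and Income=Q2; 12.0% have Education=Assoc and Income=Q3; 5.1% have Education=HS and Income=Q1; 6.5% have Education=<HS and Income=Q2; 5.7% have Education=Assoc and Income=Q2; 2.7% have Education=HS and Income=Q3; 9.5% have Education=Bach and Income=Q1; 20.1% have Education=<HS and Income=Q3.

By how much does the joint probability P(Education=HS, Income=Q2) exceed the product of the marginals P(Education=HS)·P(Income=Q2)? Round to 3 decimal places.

0.049

P(Education=HS) = 0.051 + 0.106 + 0.027 = 0.184.
P(Income=Q2) = 0.065 + 0.106 + 0.057 + 0.084 = 0.312.
P(Education=HS, Income=Q2) − P(Education=HS)P(Income=Q2) = 0.106 − 0.184×0.312 = 0.049.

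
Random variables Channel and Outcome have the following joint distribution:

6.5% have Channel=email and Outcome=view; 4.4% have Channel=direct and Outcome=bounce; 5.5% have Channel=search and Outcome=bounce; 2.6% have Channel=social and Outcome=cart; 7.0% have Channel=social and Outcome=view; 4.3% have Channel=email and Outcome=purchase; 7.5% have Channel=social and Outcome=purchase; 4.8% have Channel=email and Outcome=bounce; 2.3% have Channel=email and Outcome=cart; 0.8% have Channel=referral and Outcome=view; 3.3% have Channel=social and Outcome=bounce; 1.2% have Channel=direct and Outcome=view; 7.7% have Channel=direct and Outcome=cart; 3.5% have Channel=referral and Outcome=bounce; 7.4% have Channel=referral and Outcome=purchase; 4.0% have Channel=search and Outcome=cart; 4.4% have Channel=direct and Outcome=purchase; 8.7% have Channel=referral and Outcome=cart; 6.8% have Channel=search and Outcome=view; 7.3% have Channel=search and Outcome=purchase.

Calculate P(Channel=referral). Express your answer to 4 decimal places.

0.2040

P(Channel=referral) = 0.035 + 0.008 + 0.087 + 0.074 = 0.204.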